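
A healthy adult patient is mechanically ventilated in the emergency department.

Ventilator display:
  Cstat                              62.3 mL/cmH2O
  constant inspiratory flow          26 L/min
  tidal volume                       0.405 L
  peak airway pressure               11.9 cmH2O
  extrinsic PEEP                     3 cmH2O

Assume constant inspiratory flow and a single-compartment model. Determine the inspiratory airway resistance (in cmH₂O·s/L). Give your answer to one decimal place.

Flow: 26 L/min ÷ 60 = 0.4333 L/s.
Equation of motion (constant flow): PIP = Vt/C + R·V̇ + PEEP.
R·V̇ = PIP − Vt/C − PEEP = 11.9 − 405/62.3 − 3 = 11.9 − 6.501 − 3 = 2.399 cmH2O.
R = 2.399 / 0.4333 = 5.537 cmH2O·s/L.

5.5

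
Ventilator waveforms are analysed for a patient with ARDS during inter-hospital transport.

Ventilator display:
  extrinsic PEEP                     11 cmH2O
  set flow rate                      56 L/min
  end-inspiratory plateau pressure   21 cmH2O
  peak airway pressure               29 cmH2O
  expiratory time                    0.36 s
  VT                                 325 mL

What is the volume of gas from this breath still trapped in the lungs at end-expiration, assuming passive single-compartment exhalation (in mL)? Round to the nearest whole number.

89

Flow: 56 L/min ÷ 60 = 0.9333 L/s.
R = (PIP − Pplat)/V̇ = (29 − 21) / 0.9333 = 8.0/0.9333 = 8.572 cmH2O·s/L.
C = Vt/(Pplat − PEEP) = 325.0 / (21 − 11) = 325.0/10.0 = 32.5 mL/cmH2O.
τ = R × C = 8.572 × 0.0325 L/cmH2O = 0.2786 s.
Fraction remaining = e^(−Te/τ) = e^(−0.36/0.2786) = 0.2747.
Trapped volume = 325.0 × 0.2747 = 89.278 mL.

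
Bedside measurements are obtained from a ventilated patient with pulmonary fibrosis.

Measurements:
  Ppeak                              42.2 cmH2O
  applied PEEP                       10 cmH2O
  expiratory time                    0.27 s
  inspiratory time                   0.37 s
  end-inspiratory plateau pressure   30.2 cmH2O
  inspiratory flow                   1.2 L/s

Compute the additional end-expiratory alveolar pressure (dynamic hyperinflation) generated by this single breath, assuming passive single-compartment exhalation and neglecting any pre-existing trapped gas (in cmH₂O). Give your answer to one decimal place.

Vt = flow × Ti = 1.2 L/s × 0.37 s × 1000 mL/L = 444.0 mL.
R = (PIP − Pplat)/V̇ = (42.2 − 30.2) / 1.2 = 12.0/1.2 = 10.0 cmH2O·s/L.
C = Vt/(Pplat − PEEP) = 444.0 / (30.2 − 10) = 444.0/20.2 = 21.98 mL/cmH2O.
τ = R × C = 10.0 × 0.02198 L/cmH2O = 0.2198 s.
Fraction remaining = e^(−Te/τ) = e^(−0.27/0.2198) = 0.2928; trapped volume = 444.0 × 0.2928 = 130.0 mL.
Additional alveolar pressure from trapping ≈ V_trapped / C = 130.0 / 21.98 = 5.914 cmH2O.

5.9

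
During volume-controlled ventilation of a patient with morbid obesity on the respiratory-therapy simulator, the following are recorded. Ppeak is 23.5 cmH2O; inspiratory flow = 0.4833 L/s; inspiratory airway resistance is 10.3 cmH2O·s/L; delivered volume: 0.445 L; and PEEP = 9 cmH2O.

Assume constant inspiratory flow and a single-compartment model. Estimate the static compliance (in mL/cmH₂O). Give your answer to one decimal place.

46.7

Equation of motion (constant flow): PIP = Vt/C + R·V̇ + PEEP.
Vt/C = PIP − R·V̇ − PEEP = 23.5 − 10.3×0.4833 − 9 = 23.5 − 4.978 − 9 = 9.522 cmH2O.
C = Vt / 9.522 = 445 / 9.522 = 46.734 mL/cmH2O.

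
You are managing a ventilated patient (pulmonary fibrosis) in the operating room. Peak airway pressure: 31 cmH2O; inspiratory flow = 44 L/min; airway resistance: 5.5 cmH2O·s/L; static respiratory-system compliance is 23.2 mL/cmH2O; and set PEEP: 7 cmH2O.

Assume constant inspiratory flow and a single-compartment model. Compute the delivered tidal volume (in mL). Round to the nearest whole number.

463

Flow: 44 L/min ÷ 60 = 0.7333 L/s.
Equation of motion (constant flow): PIP = Vt/C + R·V̇ + PEEP.
Vt/C = PIP − R·V̇ − PEEP = 31 − 4.033 − 7 = 19.967 cmH2O.
Vt = C × 19.967 = 23.2 × 19.967 = 463.23 mL.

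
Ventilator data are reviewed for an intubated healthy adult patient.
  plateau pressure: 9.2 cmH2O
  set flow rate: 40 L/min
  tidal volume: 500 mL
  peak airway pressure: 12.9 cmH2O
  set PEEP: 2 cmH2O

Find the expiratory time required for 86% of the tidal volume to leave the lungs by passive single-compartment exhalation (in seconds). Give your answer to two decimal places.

Flow: 40 L/min ÷ 60 = 0.6667 L/s.
R = (PIP − Pplat)/V̇ = (12.9 − 9.2) / 0.6667 = 3.7/0.6667 = 5.55 cmH2O·s/L.
C = Vt/(Pplat − PEEP) = 500.0 / (9.2 − 2) = 500.0/7.2 = 69.444 mL/cmH2O.
τ = R × C = 5.55 × 0.06944 L/cmH2O = 0.3854 s.
t = −τ·ln(1 − 0.86) = −0.3854·ln(0.14) = 0.7577 s.

0.76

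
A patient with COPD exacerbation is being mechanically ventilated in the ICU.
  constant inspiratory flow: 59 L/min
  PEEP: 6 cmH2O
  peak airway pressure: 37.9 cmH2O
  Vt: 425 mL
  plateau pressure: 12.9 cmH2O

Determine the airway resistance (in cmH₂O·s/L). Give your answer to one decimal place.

25.4

Flow: 59 L/min ÷ 60 = 0.9833 L/s.
Raw = (PIP − Pplat) / flow = (37.9 − 12.9) / 0.9833 = 25.0 / 0.9833 = 25.425 cmH2O·s/L.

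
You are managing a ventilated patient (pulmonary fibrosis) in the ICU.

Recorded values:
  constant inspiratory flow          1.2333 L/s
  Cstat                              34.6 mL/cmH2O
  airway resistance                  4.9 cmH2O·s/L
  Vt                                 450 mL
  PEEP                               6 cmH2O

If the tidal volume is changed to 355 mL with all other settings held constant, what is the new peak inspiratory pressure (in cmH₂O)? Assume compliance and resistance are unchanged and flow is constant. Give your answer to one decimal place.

PIP = Vt/C + R·V̇ + PEEP (constant-flow equation of motion).
Only the elastic term changes: ΔPIP = ΔVt / C = (355 − 450) / 34.6 = -2.746 cmH2O.
Original PIP = 450/34.6 + 4.9×1.2333 + 6 = 25.049 cmH2O; new PIP = 25.049 + (-2.746) = 22.303 cmH2O.

22.3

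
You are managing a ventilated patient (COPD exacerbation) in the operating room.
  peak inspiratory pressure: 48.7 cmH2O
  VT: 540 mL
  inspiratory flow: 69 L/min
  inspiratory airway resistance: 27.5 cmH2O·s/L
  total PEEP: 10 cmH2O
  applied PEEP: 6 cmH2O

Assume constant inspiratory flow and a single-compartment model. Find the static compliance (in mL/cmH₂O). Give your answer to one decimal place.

Flow: 69 L/min ÷ 60 = 1.15 L/s.
Total PEEP = 10 cmH2O (set 6 + intrinsic 4); this is the baseline alveolar pressure.
Equation of motion (constant flow): PIP = Vt/C + R·V̇ + PEEP.
Vt/C = PIP − R·V̇ − PEEP = 48.7 − 27.5×1.15 − 10 = 48.7 − 31.625 − 10 = 7.075 cmH2O.
C = Vt / 7.075 = 540 / 7.075 = 76.325 mL/cmH2O.

76.3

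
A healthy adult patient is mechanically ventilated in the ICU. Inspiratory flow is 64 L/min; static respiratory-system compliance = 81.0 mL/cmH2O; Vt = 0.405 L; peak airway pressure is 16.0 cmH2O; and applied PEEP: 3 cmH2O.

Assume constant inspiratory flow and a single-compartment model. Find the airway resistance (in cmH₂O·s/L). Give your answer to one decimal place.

Flow: 64 L/min ÷ 60 = 1.0667 L/s.
Equation of motion (constant flow): PIP = Vt/C + R·V̇ + PEEP.
R·V̇ = PIP − Vt/C − PEEP = 16.0 − 405/81.0 − 3 = 16.0 − 5.0 − 3 = 8.0 cmH2O.
R = 8.0 / 1.0667 = 7.5 cmH2O·s/L.

7.5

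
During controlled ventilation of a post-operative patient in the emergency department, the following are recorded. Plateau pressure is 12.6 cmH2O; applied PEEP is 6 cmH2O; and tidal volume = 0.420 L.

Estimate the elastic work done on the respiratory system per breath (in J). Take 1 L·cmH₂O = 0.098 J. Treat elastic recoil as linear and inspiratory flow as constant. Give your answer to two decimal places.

0.14

Elastic work ≈ ½ × (Pplat − PEEP) × Vt = 0.5 × (12.6 − 6) × 0.420 L = 0.5 × 6.6 × 0.420 = 1.386 L·cmH2O.
× 0.098 J/(L·cmH2O) → 0.1358 J.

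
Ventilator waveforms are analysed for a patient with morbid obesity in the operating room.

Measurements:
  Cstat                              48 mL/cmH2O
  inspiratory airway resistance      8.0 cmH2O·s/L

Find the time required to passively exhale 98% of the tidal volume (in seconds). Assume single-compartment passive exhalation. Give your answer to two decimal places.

τ = R × C = 8.0 × 48 mL/cmH2O = 8.0 × 0.048 L/cmH2O = 0.384 s.
Exhaled fraction f = 1 − e^(−t/τ) → t = −τ·ln(1 − f) = −0.384·ln(0.02) = 1.502 s.

1.50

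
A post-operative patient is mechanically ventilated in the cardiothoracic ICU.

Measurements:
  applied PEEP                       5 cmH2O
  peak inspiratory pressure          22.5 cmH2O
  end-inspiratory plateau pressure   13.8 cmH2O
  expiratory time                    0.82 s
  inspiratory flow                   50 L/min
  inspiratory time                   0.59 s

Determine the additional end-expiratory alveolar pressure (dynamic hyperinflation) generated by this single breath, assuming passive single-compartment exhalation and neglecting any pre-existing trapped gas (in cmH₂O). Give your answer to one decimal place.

2.2

Flow: 50 L/min ÷ 60 = 0.8333 L/s.
Vt = flow × Ti = 0.8333 L/s × 0.59 s × 1000 mL/L = 491.65 mL.
R = (PIP − Pplat)/V̇ = (22.5 − 13.8) / 0.8333 = 8.7/0.8333 = 10.44 cmH2O·s/L.
C = Vt/(Pplat − PEEP) = 491.65 / (13.8 − 5) = 491.65/8.8 = 55.869 mL/cmH2O.
τ = R × C = 10.44 × 0.05587 L/cmH2O = 0.5833 s.
Fraction remaining = e^(−Te/τ) = e^(−0.82/0.5833) = 0.2452; trapped volume = 491.65 × 0.2452 = 120.55 mL.
Additional alveolar pressure from trapping ≈ V_trapped / C = 120.55 / 55.869 = 2.158 cmH2O.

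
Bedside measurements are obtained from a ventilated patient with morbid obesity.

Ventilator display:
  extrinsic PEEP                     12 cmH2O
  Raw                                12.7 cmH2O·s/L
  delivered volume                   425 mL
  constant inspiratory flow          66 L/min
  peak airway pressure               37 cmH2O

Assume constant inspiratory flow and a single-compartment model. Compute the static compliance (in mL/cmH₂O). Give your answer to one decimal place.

38.5

Flow: 66 L/min ÷ 60 = 1.1 L/s.
Equation of motion (constant flow): PIP = Vt/C + R·V̇ + PEEP.
Vt/C = PIP − R·V̇ − PEEP = 37 − 12.7×1.1 − 12 = 37 − 13.97 − 12 = 11.03 cmH2O.
C = Vt / 11.03 = 425 / 11.03 = 38.531 mL/cmH2O.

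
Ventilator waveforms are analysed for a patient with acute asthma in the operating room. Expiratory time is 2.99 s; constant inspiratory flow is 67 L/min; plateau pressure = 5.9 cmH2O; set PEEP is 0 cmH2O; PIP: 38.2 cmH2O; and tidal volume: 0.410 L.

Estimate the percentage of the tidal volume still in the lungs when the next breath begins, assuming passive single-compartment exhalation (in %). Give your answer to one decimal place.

22.6

Flow: 67 L/min ÷ 60 = 1.1167 L/s.
R = (PIP − Pplat)/V̇ = (38.2 − 5.9) / 1.1167 = 32.3/1.1167 = 28.925 cmH2O·s/L.
C = Vt/(Pplat − PEEP) = 410.0 / (5.9 − 0) = 410.0/5.9 = 69.492 mL/cmH2O.
τ = R × C = 28.925 × 0.06949 L/cmH2O = 2.01 s.
Fraction remaining at end-expiration = e^(−Te/τ) = e^(−2.99/2.01) = 0.2259 → 22.59%.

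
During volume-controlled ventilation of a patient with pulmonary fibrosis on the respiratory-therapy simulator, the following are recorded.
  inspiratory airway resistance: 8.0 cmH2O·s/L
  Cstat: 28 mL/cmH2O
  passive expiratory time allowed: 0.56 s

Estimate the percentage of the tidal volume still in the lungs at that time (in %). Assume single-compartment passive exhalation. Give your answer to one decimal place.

8.2

τ = R × C = 8.0 × 28 mL/cmH2O = 8.0 × 0.028 L/cmH2O = 0.224 s.
Passive exhalation: V(t)/V₀ = e^(−t/τ) = e^(−0.56/0.224) = 0.08208.
Fraction remaining = 0.08208 → 8.208%.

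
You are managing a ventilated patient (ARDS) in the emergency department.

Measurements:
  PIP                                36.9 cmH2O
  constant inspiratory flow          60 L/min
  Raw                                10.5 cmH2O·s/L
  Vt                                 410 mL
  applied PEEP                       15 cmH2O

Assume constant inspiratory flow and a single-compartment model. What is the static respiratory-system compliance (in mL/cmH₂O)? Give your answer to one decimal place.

36.0

Flow: 60 L/min ÷ 60 = 1 L/s.
Equation of motion (constant flow): PIP = Vt/C + R·V̇ + PEEP.
Vt/C = PIP − R·V̇ − PEEP = 36.9 − 10.5×1 − 15 = 36.9 − 10.5 − 15 = 11.4 cmH2O.
C = Vt / 11.4 = 410 / 11.4 = 35.965 mL/cmH2O.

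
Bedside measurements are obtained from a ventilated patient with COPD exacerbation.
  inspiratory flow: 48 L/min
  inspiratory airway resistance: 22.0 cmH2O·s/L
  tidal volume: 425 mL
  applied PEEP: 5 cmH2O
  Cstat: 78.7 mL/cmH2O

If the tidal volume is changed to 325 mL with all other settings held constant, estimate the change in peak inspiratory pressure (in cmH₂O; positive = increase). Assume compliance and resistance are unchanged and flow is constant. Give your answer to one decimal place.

-1.3

PIP = Vt/C + R·V̇ + PEEP (constant-flow equation of motion).
Only the elastic term changes: ΔPIP = ΔVt / C = (325 − 425) / 78.7 = -1.271 cmH2O.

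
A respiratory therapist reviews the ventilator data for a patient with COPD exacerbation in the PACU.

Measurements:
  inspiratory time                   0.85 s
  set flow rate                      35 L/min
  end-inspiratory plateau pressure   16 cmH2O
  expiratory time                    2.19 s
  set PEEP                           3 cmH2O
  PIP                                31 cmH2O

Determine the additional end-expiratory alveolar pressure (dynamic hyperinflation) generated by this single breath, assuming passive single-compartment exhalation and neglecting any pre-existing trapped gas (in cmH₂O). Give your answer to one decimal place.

Flow: 35 L/min ÷ 60 = 0.5833 L/s.
Vt = flow × Ti = 0.5833 L/s × 0.85 s × 1000 mL/L = 495.81 mL.
R = (PIP − Pplat)/V̇ = (31 − 16) / 0.5833 = 15.0/0.5833 = 25.716 cmH2O·s/L.
C = Vt/(Pplat − PEEP) = 495.81 / (16 − 3) = 495.81/13.0 = 38.139 mL/cmH2O.
τ = R × C = 25.716 × 0.03814 L/cmH2O = 0.9808 s.
Fraction remaining = e^(−Te/τ) = e^(−2.19/0.9808) = 0.1072; trapped volume = 495.81 × 0.1072 = 53.151 mL.
Additional alveolar pressure from trapping ≈ V_trapped / C = 53.151 / 38.139 = 1.394 cmH2O.

1.4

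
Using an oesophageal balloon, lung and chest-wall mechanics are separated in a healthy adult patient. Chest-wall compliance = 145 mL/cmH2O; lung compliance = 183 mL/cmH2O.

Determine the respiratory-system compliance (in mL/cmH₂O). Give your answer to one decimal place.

80.9

Lung and chest wall are elastances in series: 1/Crs = 1/CL + 1/Ccw.
1/Crs = 1/183 + 1/145 = 0.01236.
Crs = 80.906 mL/cmH2O.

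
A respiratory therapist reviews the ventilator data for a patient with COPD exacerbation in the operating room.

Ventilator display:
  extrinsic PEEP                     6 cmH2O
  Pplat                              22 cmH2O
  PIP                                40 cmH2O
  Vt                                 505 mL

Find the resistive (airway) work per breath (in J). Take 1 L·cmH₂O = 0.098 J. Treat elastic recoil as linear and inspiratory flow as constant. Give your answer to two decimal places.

With constant inspiratory flow the resistive pressure is constant at PIP − Pplat = 40 − 22 = 18.0 cmH2O, so resistive work = 18.0 × 0.505 = 9.09 L·cmH2O.
× 0.098 J/(L·cmH2O) → 0.8908 J.

0.89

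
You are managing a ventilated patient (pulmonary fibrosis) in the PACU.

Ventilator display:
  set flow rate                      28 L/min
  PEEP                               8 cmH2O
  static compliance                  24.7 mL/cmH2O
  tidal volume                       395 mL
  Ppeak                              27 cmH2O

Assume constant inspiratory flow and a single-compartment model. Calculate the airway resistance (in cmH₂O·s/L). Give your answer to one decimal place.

Flow: 28 L/min ÷ 60 = 0.4667 L/s.
Equation of motion (constant flow): PIP = Vt/C + R·V̇ + PEEP.
R·V̇ = PIP − Vt/C − PEEP = 27 − 395/24.7 − 8 = 27 − 15.992 − 8 = 3.008 cmH2O.
R = 3.008 / 0.4667 = 6.445 cmH2O·s/L.

6.4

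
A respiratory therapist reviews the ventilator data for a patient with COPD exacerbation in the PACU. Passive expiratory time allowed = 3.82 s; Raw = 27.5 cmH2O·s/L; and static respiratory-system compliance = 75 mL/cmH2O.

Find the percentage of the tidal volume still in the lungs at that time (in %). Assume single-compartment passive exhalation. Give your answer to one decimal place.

15.7

τ = R × C = 27.5 × 75 mL/cmH2O = 27.5 × 0.075 L/cmH2O = 2.063 s.
Passive exhalation: V(t)/V₀ = e^(−t/τ) = e^(−3.82/2.063) = 0.157.
Fraction remaining = 0.157 → 15.7%.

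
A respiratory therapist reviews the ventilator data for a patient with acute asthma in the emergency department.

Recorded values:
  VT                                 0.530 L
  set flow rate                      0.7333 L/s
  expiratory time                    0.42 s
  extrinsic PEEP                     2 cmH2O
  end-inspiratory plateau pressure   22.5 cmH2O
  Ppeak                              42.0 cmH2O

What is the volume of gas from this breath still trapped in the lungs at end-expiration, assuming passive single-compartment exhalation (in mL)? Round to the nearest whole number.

R = (PIP − Pplat)/V̇ = (42.0 − 22.5) / 0.7333 = 19.5/0.7333 = 26.592 cmH2O·s/L.
C = Vt/(Pplat − PEEP) = 530.0 / (22.5 − 2) = 530.0/20.5 = 25.854 mL/cmH2O.
τ = R × C = 26.592 × 0.02585 L/cmH2O = 0.6874 s.
Fraction remaining = e^(−Te/τ) = e^(−0.42/0.6874) = 0.5428.
Trapped volume = 530.0 × 0.5428 = 287.68 mL.

288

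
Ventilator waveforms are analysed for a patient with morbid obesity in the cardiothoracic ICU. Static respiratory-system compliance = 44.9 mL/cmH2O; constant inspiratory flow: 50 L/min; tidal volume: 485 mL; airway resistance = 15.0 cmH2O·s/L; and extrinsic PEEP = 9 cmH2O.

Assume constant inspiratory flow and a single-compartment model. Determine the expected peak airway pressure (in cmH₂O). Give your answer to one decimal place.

Flow: 50 L/min ÷ 60 = 0.8333 L/s.
Equation of motion (constant flow): PIP = Vt/C + R·V̇ + PEEP.
PIP = 485/44.9 + 15.0×0.8333 + 9 = 10.802 + 12.5 + 9 = 32.302 cmH2O.

32.3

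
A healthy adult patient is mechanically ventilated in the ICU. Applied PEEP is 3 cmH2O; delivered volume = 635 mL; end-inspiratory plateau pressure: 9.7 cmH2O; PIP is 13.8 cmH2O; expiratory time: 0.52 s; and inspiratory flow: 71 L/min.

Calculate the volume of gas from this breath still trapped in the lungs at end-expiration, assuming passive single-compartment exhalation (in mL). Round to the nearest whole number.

Flow: 71 L/min ÷ 60 = 1.1833 L/s.
R = (PIP − Pplat)/V̇ = (13.8 − 9.7) / 1.1833 = 4.1/1.1833 = 3.465 cmH2O·s/L.
C = Vt/(Pplat − PEEP) = 635.0 / (9.7 − 3) = 635.0/6.7 = 94.776 mL/cmH2O.
τ = R × C = 3.465 × 0.09478 L/cmH2O = 0.3284 s.
Fraction remaining = e^(−Te/τ) = e^(−0.52/0.3284) = 0.2053.
Trapped volume = 635.0 × 0.2053 = 130.37 mL.

130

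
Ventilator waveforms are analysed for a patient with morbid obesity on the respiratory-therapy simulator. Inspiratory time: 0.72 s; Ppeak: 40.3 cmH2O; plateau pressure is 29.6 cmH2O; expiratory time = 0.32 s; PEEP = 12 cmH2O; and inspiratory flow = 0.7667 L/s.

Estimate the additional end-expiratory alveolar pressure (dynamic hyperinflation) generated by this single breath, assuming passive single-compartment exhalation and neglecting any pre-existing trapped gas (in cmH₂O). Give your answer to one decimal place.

Vt = flow × Ti = 0.7667 L/s × 0.72 s × 1000 mL/L = 552.02 mL.
R = (PIP − Pplat)/V̇ = (40.3 − 29.6) / 0.7667 = 10.7/0.7667 = 13.956 cmH2O·s/L.
C = Vt/(Pplat − PEEP) = 552.02 / (29.6 − 12) = 552.02/17.6 = 31.365 mL/cmH2O.
τ = R × C = 13.956 × 0.03137 L/cmH2O = 0.4378 s.
Fraction remaining = e^(−Te/τ) = e^(−0.32/0.4378) = 0.4815; trapped volume = 552.02 × 0.4815 = 265.8 mL.
Additional alveolar pressure from trapping ≈ V_trapped / C = 265.8 / 31.365 = 8.474 cmH2O.

8.5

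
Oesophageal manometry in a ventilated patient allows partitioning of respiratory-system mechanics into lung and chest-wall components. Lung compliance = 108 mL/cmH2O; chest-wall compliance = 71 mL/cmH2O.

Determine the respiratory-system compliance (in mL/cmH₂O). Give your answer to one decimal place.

42.8

Lung and chest wall are elastances in series: 1/Crs = 1/CL + 1/Ccw.
1/Crs = 1/108 + 1/71 = 0.02334.
Crs = 42.845 mL/cmH2O.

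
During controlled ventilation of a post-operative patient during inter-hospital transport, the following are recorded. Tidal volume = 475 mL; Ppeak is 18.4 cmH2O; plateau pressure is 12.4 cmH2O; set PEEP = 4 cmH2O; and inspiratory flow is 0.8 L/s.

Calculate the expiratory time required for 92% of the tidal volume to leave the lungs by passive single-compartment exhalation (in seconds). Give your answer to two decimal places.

1.07

R = (PIP − Pplat)/V̇ = (18.4 − 12.4) / 0.8 = 6.0/0.8 = 7.5 cmH2O·s/L.
C = Vt/(Pplat − PEEP) = 475.0 / (12.4 − 4) = 475.0/8.4 = 56.548 mL/cmH2O.
τ = R × C = 7.5 × 0.05655 L/cmH2O = 0.4241 s.
t = −τ·ln(1 − 0.92) = −0.4241·ln(0.08) = 1.071 s.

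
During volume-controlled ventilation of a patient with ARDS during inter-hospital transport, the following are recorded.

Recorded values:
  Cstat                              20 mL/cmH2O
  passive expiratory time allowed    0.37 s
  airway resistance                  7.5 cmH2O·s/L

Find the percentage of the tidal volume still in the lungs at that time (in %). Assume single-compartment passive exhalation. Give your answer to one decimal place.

8.5

τ = R × C = 7.5 × 20 mL/cmH2O = 7.5 × 0.020 L/cmH2O = 0.15 s.
Passive exhalation: V(t)/V₀ = e^(−t/τ) = e^(−0.37/0.15) = 0.08487.
Fraction remaining = 0.08487 → 8.487%.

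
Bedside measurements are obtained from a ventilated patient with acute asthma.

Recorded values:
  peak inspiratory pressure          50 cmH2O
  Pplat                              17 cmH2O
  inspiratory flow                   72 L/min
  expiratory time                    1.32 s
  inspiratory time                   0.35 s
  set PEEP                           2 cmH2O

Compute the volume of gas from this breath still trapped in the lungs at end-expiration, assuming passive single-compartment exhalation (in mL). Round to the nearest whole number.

Flow: 72 L/min ÷ 60 = 1.2 L/s.
Vt = flow × Ti = 1.2 L/s × 0.35 s × 1000 mL/L = 420.0 mL.
R = (PIP − Pplat)/V̇ = (50 − 17) / 1.2 = 33.0/1.2 = 27.5 cmH2O·s/L.
C = Vt/(Pplat − PEEP) = 420.0 / (17 − 2) = 420.0/15.0 = 28.0 mL/cmH2O.
τ = R × C = 27.5 × 0.028 L/cmH2O = 0.77 s.
Fraction remaining = e^(−Te/τ) = e^(−1.32/0.77) = 0.1801.
Trapped volume = 420.0 × 0.1801 = 75.642 mL.

76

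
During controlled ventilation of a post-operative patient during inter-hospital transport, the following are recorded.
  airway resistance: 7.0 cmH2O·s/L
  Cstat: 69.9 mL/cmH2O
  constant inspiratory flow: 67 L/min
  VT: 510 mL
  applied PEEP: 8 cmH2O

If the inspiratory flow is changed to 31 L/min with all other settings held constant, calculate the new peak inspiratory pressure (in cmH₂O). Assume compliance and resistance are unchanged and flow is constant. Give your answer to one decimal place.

18.9

Flow: 67 L/min ÷ 60 = 1.1167 L/s.
New flow: 31 L/min ÷ 60 = 0.5167 L/s.
PIP = Vt/C + R·V̇ + PEEP (constant-flow equation of motion).
Only the resistive term changes: ΔPIP = R × ΔV̇ = 7.0 × (0.5167 − 1.1167) = 7.0 × -0.6 = -4.2 cmH2O.
Original PIP = 510/69.9 + 7.0×1.1167 + 8 = 23.113 cmH2O; new PIP = 23.113 + (-4.2) = 18.913 cmH2O.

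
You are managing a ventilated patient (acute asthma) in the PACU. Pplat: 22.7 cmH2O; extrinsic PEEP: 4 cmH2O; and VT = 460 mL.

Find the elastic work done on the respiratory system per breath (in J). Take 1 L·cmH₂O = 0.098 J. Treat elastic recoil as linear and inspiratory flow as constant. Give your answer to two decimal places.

0.42

Elastic work ≈ ½ × (Pplat − PEEP) × Vt = 0.5 × (22.7 − 4) × 0.460 L = 0.5 × 18.7 × 0.460 = 4.301 L·cmH2O.
× 0.098 J/(L·cmH2O) → 0.4215 J.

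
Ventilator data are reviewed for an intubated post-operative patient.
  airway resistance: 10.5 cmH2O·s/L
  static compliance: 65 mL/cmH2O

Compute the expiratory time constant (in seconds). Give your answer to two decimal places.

τ = R × C = 10.5 × 65 mL/cmH2O = 10.5 × 0.065 L/cmH2O = 0.6825 s.

0.68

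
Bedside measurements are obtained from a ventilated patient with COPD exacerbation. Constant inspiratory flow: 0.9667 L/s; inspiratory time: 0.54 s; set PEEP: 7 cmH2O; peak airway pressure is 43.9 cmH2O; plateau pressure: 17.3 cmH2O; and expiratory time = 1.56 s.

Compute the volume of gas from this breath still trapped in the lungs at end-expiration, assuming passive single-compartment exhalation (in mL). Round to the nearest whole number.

171

Vt = flow × Ti = 0.9667 L/s × 0.54 s × 1000 mL/L = 522.02 mL.
R = (PIP − Pplat)/V̇ = (43.9 − 17.3) / 0.9667 = 26.6/0.9667 = 27.516 cmH2O·s/L.
C = Vt/(Pplat − PEEP) = 522.02 / (17.3 − 7) = 522.02/10.3 = 50.682 mL/cmH2O.
τ = R × C = 27.516 × 0.05068 L/cmH2O = 1.395 s.
Fraction remaining = e^(−Te/τ) = e^(−1.56/1.395) = 0.3268.
Trapped volume = 522.02 × 0.3268 = 170.6 mL.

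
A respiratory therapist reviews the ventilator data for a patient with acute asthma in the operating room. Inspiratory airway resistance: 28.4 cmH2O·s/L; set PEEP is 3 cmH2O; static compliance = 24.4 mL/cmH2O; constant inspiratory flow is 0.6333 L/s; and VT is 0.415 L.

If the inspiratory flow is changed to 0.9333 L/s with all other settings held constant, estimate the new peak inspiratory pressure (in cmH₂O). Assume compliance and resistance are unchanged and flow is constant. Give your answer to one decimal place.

PIP = Vt/C + R·V̇ + PEEP (constant-flow equation of motion).
Only the resistive term changes: ΔPIP = R × ΔV̇ = 28.4 × (0.9333 − 0.6333) = 28.4 × 0.3 = 8.52 cmH2O.
Original PIP = 415/24.4 + 28.4×0.6333 + 3 = 37.994 cmH2O; new PIP = 37.994 + (8.52) = 46.514 cmH2O.

46.5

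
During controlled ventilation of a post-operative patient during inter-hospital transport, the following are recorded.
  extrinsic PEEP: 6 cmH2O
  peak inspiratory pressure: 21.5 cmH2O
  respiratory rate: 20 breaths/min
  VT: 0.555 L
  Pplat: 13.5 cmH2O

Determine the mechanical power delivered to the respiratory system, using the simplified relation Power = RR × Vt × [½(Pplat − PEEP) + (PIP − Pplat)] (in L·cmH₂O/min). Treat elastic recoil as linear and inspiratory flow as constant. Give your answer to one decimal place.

Per-breath work = Vt × [½(Pplat−PEEP) + (PIP−Pplat)] = 0.555 × [0.5×7.5 + 8.0] = 0.555 × 11.75 = 6.521 L·cmH2O.
Power = 20 × 6.521 = 130.42 L·cmH2O/min.

130.4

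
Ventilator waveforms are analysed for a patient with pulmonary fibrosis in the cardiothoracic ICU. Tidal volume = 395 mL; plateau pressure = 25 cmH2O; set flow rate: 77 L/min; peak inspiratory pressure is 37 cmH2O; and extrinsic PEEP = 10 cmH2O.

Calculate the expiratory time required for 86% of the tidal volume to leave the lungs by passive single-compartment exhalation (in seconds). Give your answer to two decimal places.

0.48

Flow: 77 L/min ÷ 60 = 1.2833 L/s.
R = (PIP − Pplat)/V̇ = (37 − 25) / 1.2833 = 12.0/1.2833 = 9.351 cmH2O·s/L.
C = Vt/(Pplat − PEEP) = 395.0 / (25 − 10) = 395.0/15.0 = 26.333 mL/cmH2O.
τ = R × C = 9.351 × 0.02633 L/cmH2O = 0.2462 s.
t = −τ·ln(1 − 0.86) = −0.2462·ln(0.14) = 0.4841 s.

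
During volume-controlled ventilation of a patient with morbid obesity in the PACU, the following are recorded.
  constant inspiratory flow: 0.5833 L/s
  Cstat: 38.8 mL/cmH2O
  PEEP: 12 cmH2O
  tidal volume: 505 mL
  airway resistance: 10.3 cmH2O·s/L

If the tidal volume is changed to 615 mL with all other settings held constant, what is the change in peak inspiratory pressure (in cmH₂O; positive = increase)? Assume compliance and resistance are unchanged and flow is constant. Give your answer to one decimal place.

2.8

PIP = Vt/C + R·V̇ + PEEP (constant-flow equation of motion).
Only the elastic term changes: ΔPIP = ΔVt / C = (615 − 505) / 38.8 = 2.835 cmH2O.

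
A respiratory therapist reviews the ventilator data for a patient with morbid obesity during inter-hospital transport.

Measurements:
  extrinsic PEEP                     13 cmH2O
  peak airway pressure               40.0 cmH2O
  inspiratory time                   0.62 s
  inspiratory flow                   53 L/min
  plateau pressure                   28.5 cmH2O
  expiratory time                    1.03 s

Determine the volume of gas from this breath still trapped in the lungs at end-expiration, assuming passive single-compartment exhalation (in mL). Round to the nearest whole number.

Flow: 53 L/min ÷ 60 = 0.8833 L/s.
Vt = flow × Ti = 0.8833 L/s × 0.62 s × 1000 mL/L = 547.65 mL.
R = (PIP − Pplat)/V̇ = (40.0 − 28.5) / 0.8833 = 11.5/0.8833 = 13.019 cmH2O·s/L.
C = Vt/(Pplat − PEEP) = 547.65 / (28.5 − 13) = 547.65/15.5 = 35.332 mL/cmH2O.
τ = R × C = 13.019 × 0.03533 L/cmH2O = 0.46 s.
Fraction remaining = e^(−Te/τ) = e^(−1.03/0.46) = 0.1066.
Trapped volume = 547.65 × 0.1066 = 58.379 mL.

58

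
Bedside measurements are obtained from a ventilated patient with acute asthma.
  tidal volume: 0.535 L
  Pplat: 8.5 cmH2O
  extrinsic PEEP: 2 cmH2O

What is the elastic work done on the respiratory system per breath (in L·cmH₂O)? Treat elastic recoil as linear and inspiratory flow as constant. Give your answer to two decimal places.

Elastic work ≈ ½ × (Pplat − PEEP) × Vt = 0.5 × (8.5 − 2) × 0.535 L = 0.5 × 6.5 × 0.535 = 1.739 L·cmH2O.

1.74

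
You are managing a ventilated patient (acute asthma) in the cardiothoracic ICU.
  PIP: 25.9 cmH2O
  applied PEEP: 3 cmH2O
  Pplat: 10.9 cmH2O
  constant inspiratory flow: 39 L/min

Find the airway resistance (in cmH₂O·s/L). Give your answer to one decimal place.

23.1

Flow: 39 L/min ÷ 60 = 0.65 L/s.
Raw = (PIP − Pplat) / flow = (25.9 − 10.9) / 0.65 = 15.0 / 0.65 = 23.077 cmH2O·s/L.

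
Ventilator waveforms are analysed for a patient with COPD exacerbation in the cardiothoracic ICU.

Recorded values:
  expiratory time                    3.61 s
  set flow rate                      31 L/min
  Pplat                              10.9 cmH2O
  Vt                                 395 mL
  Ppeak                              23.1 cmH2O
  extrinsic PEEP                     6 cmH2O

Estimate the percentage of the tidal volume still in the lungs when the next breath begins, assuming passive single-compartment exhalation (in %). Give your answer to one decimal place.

15.0

Flow: 31 L/min ÷ 60 = 0.5167 L/s.
R = (PIP − Pplat)/V̇ = (23.1 − 10.9) / 0.5167 = 12.2/0.5167 = 23.611 cmH2O·s/L.
C = Vt/(Pplat − PEEP) = 395.0 / (10.9 − 6) = 395.0/4.9 = 80.612 mL/cmH2O.
τ = R × C = 23.611 × 0.08061 L/cmH2O = 1.903 s.
Fraction remaining at end-expiration = e^(−Te/τ) = e^(−3.61/1.903) = 0.15 → 15.0%.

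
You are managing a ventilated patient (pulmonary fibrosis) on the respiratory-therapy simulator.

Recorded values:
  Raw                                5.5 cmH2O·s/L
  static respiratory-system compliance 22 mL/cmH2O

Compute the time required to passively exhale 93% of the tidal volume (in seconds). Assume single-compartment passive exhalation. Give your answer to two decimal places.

0.32

τ = R × C = 5.5 × 22 mL/cmH2O = 5.5 × 0.022 L/cmH2O = 0.121 s.
Exhaled fraction f = 1 − e^(−t/τ) → t = −τ·ln(1 − f) = −0.121·ln(0.07) = 0.3218 s.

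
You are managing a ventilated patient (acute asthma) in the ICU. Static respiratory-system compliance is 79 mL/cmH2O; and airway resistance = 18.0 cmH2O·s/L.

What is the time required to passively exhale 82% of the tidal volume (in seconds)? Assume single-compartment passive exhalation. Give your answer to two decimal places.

2.44

τ = R × C = 18.0 × 79 mL/cmH2O = 18.0 × 0.079 L/cmH2O = 1.422 s.
Exhaled fraction f = 1 − e^(−t/τ) → t = −τ·ln(1 − f) = −1.422·ln(0.18) = 2.438 s.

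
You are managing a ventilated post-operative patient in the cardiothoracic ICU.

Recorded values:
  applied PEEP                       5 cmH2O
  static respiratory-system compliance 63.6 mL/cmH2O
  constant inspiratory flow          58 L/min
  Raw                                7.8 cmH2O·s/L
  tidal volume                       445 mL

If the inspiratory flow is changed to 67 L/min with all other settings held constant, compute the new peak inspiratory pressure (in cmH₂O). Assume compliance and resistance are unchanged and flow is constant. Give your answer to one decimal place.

20.7

Flow: 58 L/min ÷ 60 = 0.9667 L/s.
New flow: 67 L/min ÷ 60 = 1.1167 L/s.
PIP = Vt/C + R·V̇ + PEEP (constant-flow equation of motion).
Only the resistive term changes: ΔPIP = R × ΔV̇ = 7.8 × (1.1167 − 0.9667) = 7.8 × 0.15 = 1.17 cmH2O.
Original PIP = 445/63.6 + 7.8×0.9667 + 5 = 19.537 cmH2O; new PIP = 19.537 + (1.17) = 20.707 cmH2O.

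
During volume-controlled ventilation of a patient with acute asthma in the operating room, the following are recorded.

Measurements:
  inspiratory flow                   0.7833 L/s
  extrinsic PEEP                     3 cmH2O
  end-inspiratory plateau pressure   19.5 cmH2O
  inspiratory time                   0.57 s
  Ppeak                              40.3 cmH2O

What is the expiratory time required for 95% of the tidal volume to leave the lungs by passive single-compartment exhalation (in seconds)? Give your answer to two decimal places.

Vt = flow × Ti = 0.7833 L/s × 0.57 s × 1000 mL/L = 446.48 mL.
R = (PIP − Pplat)/V̇ = (40.3 − 19.5) / 0.7833 = 20.8/0.7833 = 26.554 cmH2O·s/L.
C = Vt/(Pplat − PEEP) = 446.48 / (19.5 − 3) = 446.48/16.5 = 27.059 mL/cmH2O.
τ = R × C = 26.554 × 0.02706 L/cmH2O = 0.7186 s.
t = −τ·ln(1 − 0.95) = −0.7186·ln(0.05) = 2.153 s.

2.15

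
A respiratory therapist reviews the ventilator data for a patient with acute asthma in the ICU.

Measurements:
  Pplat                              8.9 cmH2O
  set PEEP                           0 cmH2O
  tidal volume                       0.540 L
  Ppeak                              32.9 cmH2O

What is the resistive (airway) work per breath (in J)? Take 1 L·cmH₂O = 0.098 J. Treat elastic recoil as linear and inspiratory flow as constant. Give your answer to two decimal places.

1.27

With constant inspiratory flow the resistive pressure is constant at PIP − Pplat = 32.9 − 8.9 = 24.0 cmH2O, so resistive work = 24.0 × 0.540 = 12.96 L·cmH2O.
× 0.098 J/(L·cmH2O) → 1.27 J.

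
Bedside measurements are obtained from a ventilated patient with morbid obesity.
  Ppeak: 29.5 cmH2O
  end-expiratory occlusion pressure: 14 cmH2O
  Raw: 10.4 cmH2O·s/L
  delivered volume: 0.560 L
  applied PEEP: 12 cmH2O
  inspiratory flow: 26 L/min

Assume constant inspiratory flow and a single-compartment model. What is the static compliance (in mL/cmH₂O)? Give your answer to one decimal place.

Flow: 26 L/min ÷ 60 = 0.4333 L/s.
Total PEEP = 14 cmH2O (set 12 + intrinsic 2); this is the baseline alveolar pressure.
Equation of motion (constant flow): PIP = Vt/C + R·V̇ + PEEP.
Vt/C = PIP − R·V̇ − PEEP = 29.5 − 10.4×0.4333 − 14 = 29.5 − 4.506 − 14 = 10.994 cmH2O.
C = Vt / 10.994 = 560 / 10.994 = 50.937 mL/cmH2O.

50.9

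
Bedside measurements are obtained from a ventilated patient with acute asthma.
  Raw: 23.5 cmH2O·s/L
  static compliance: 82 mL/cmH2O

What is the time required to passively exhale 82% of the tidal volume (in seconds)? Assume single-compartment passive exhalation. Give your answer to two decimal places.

τ = R × C = 23.5 × 82 mL/cmH2O = 23.5 × 0.082 L/cmH2O = 1.927 s.
Exhaled fraction f = 1 − e^(−t/τ) → t = −τ·ln(1 − f) = −1.927·ln(0.18) = 3.304 s.

3.30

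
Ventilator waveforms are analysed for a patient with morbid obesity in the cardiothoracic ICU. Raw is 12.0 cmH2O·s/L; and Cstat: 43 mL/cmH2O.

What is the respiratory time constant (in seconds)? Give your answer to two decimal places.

0.52

τ = R × C = 12.0 × 43 mL/cmH2O = 12.0 × 0.043 L/cmH2O = 0.516 s.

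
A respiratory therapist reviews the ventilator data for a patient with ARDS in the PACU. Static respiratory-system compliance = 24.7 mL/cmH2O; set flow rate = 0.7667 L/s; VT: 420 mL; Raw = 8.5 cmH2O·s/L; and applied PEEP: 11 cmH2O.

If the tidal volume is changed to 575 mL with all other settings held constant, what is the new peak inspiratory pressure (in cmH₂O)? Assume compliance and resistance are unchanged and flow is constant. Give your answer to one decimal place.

PIP = Vt/C + R·V̇ + PEEP (constant-flow equation of motion).
Only the elastic term changes: ΔPIP = ΔVt / C = (575 − 420) / 24.7 = 6.275 cmH2O.
Original PIP = 420/24.7 + 8.5×0.7667 + 11 = 34.521 cmH2O; new PIP = 34.521 + (6.275) = 40.796 cmH2O.

40.8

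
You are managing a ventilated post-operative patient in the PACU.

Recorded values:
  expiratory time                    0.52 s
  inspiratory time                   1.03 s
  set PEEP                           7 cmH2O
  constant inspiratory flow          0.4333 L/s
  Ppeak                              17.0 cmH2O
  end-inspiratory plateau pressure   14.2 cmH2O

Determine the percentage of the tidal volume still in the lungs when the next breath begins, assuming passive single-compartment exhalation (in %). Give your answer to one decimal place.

27.3

Vt = flow × Ti = 0.4333 L/s × 1.03 s × 1000 mL/L = 446.3 mL.
R = (PIP − Pplat)/V̇ = (17.0 − 14.2) / 0.4333 = 2.8/0.4333 = 6.462 cmH2O·s/L.
C = Vt/(Pplat − PEEP) = 446.3 / (14.2 − 7) = 446.3/7.2 = 61.986 mL/cmH2O.
τ = R × C = 6.462 × 0.06199 L/cmH2O = 0.4006 s.
Fraction remaining at end-expiration = e^(−Te/τ) = e^(−0.52/0.4006) = 0.2731 → 27.31%.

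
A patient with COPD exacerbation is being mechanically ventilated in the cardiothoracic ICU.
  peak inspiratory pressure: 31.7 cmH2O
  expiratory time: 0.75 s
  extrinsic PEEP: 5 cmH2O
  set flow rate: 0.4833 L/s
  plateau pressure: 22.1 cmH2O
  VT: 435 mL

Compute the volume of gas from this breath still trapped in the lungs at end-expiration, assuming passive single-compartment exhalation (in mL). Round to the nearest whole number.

99

R = (PIP − Pplat)/V̇ = (31.7 − 22.1) / 0.4833 = 9.6/0.4833 = 19.863 cmH2O·s/L.
C = Vt/(Pplat − PEEP) = 435.0 / (22.1 − 5) = 435.0/17.1 = 25.439 mL/cmH2O.
τ = R × C = 19.863 × 0.02544 L/cmH2O = 0.5053 s.
Fraction remaining = e^(−Te/τ) = e^(−0.75/0.5053) = 0.2267.
Trapped volume = 435.0 × 0.2267 = 98.615 mL.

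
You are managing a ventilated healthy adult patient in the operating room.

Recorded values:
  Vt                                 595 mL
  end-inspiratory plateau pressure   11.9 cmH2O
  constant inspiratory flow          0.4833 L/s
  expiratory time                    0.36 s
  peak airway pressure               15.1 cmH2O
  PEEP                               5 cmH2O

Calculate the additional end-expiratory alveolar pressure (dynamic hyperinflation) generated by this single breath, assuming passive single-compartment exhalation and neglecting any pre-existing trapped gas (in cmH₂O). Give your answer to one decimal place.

R = (PIP − Pplat)/V̇ = (15.1 − 11.9) / 0.4833 = 3.2/0.4833 = 6.621 cmH2O·s/L.
C = Vt/(Pplat − PEEP) = 595.0 / (11.9 − 5) = 595.0/6.9 = 86.232 mL/cmH2O.
τ = R × C = 6.621 × 0.08623 L/cmH2O = 0.5709 s.
Fraction remaining = e^(−Te/τ) = e^(−0.36/0.5709) = 0.5323; trapped volume = 595.0 × 0.5323 = 316.72 mL.
Additional alveolar pressure from trapping ≈ V_trapped / C = 316.72 / 86.232 = 3.673 cmH2O.

3.7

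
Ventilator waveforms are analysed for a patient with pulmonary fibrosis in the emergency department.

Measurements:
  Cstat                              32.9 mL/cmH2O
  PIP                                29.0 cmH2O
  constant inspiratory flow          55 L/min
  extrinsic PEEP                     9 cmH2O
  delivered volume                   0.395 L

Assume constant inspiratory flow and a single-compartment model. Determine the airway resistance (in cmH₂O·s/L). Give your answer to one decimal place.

Flow: 55 L/min ÷ 60 = 0.9167 L/s.
Equation of motion (constant flow): PIP = Vt/C + R·V̇ + PEEP.
R·V̇ = PIP − Vt/C − PEEP = 29.0 − 395/32.9 − 9 = 29.0 − 12.006 − 9 = 7.994 cmH2O.
R = 7.994 / 0.9167 = 8.72 cmH2O·s/L.

8.7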